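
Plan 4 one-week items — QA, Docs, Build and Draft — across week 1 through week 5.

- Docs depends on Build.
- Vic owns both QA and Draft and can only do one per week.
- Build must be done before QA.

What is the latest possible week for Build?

Downstream work caps Build at week 4.
Build at week 4 is achievable: Docs -> week 5, Build -> week 4, QA -> week 5, Draft -> week 1.

week 4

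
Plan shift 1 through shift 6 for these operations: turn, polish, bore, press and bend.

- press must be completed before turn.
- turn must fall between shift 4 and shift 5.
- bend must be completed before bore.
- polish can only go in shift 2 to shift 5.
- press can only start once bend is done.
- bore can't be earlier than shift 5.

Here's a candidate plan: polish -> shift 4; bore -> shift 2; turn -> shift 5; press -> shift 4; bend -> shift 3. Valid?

bore can't be earlier than shift 5 — violated.
bend must be completed before bore — violated.
turn must fall between shift 4 and shift 5 — holds.
polish can only go in shift 2 to shift 5 — holds.
press can only start once bend is done — holds.
press must be completed before turn — holds.

No — it violates: bore can't be earlier than shift 5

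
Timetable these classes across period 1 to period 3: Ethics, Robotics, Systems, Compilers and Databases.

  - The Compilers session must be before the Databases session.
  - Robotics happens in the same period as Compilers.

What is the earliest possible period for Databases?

period 2

Precedence pushes Databases to at least period 2.
Databases at period 2 is achievable: Ethics=period 1, Databases=period 2, Systems=period 1, Robotics=period 1, Compilers=period 1.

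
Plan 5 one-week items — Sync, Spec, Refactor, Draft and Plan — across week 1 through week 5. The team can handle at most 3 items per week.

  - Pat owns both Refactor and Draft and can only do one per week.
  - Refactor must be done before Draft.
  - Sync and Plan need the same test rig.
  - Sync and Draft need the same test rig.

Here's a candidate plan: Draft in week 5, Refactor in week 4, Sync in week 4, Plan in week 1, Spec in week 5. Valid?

Yes

Pat owns both Refactor and Draft and can only do one per week — holds.
Sync and Plan need the same test rig — holds.
Sync and Draft need the same test rig — holds.
The team can handle at most 3 items per week — holds.
Refactor must be done before Draft — holds.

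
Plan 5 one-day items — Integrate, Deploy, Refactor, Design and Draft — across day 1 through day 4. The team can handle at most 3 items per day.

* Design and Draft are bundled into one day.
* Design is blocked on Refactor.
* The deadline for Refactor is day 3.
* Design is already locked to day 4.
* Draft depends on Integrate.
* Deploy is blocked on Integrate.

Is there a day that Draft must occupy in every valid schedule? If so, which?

Draft must be in the same day as Design, which can't be before day 4, so Draft is at least day 4.
So Draft is pinned to day 4.

day 4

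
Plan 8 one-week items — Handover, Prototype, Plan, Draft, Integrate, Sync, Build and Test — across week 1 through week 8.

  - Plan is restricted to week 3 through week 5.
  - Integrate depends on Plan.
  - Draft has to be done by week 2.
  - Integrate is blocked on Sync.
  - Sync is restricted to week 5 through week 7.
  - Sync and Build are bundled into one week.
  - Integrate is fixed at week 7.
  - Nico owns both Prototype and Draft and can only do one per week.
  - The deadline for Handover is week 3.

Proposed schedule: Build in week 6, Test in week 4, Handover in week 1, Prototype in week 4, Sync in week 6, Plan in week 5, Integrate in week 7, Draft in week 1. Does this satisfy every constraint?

The deadline for Handover is week 3 — holds.
Draft has to be done by week 2 — holds.
Integrate depends on Plan — holds.
Sync and Build are bundled into one week — holds.
Nico owns both Prototype and Draft and can only do one per week — holds.
Sync is restricted to week 5 through week 7 — holds.
Plan is restricted to week 3 through week 5 — holds.
Integrate is blocked on Sync — holds.
Integrate is fixed at week 7 — holds.

Yes, all constraints hold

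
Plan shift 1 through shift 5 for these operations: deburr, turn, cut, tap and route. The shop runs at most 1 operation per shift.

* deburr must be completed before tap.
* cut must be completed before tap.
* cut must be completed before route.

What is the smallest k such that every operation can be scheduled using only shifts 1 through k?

5

The precedence chain requires at least 2 distinct shifts.
With at most 1 per shift and 5 operations, at least 5 shifts are needed.
5 works (last occupied shift: shift 5): for example deburr in shift 2, tap in shift 3, cut in shift 1, route in shift 4, turn in shift 5.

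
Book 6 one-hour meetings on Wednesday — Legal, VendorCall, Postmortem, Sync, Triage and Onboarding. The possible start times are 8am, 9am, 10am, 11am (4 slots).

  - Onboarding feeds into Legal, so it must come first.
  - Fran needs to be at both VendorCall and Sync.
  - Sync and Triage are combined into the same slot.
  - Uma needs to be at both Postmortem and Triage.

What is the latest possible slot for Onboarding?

Downstream work caps Onboarding at 10am.
Onboarding at 10am is achievable: Onboarding=10am; Legal=11am; Sync=9am; VendorCall=8am; Postmortem=8am; Triage=9am.

10am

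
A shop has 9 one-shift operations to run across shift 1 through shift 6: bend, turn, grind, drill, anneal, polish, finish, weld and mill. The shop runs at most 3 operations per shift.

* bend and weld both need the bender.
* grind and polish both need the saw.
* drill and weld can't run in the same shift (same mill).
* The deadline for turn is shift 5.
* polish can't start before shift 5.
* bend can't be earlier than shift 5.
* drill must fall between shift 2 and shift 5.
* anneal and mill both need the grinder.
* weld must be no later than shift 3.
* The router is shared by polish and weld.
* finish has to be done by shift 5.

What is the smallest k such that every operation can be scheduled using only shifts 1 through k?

With at most 3 per shift and 9 operations, at least 3 shifts are needed.
bend can't be placed before shift 5, so the schedule must run through at least shift 5.
5 works (last occupied shift: shift 5): for example grind -> shift 1; turn -> shift 1; bend -> shift 5; drill -> shift 2; mill -> shift 3; polish -> shift 5; finish -> shift 2; anneal -> shift 2; weld -> shift 1.

5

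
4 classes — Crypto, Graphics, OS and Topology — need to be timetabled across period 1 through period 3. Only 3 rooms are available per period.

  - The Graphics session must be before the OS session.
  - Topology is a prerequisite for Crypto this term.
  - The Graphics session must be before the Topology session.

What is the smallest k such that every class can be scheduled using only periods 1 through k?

The precedence chain requires at least 3 distinct periods.
With at most 3 per period and 4 classes, at least 2 periods are needed.
3 works (last occupied period: period 3): for example OS -> period 2, Graphics -> period 1, Crypto -> period 3, Topology -> period 2.

3 periods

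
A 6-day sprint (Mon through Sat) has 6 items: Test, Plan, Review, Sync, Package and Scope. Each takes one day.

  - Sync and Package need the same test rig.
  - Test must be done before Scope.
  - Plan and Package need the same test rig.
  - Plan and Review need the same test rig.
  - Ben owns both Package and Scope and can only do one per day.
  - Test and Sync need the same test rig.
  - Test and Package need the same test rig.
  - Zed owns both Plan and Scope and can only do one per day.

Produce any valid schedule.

Plan -> Mon; Sync -> Tue; Test -> Mon; Review -> Tue; Package -> Wed; Scope -> Tue

Checking: Test(Mon) before Scope(Tue); Plan(Mon) != Review(Tue); Test(Mon) != Package(Wed); Sync(Tue) != Package(Wed); Plan(Mon) != Scope(Tue); Package(Wed) != Scope(Tue); Plan(Mon) != Package(Wed); Test(Mon) != Sync(Tue).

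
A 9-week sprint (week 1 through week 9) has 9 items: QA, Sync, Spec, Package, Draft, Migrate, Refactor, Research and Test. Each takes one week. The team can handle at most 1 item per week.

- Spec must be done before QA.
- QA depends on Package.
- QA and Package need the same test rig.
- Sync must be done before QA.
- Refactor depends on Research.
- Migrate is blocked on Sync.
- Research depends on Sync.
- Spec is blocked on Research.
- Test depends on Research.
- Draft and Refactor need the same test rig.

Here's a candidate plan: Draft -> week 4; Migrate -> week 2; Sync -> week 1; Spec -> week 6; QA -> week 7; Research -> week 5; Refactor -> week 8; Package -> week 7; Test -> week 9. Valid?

Invalid. QA and Package need the same test rig.

The team can handle at most 1 item per week — violated.
Test depends on Research — holds.
Draft and Refactor need the same test rig — holds.
QA depends on Package — violated.
Spec is blocked on Research — holds.
QA and Package need the same test rig — violated.
Research depends on Sync — holds.
Spec must be done before QA — holds.
Migrate is blocked on Sync — holds.
Sync must be done before QA — holds.
Refactor depends on Research — holds.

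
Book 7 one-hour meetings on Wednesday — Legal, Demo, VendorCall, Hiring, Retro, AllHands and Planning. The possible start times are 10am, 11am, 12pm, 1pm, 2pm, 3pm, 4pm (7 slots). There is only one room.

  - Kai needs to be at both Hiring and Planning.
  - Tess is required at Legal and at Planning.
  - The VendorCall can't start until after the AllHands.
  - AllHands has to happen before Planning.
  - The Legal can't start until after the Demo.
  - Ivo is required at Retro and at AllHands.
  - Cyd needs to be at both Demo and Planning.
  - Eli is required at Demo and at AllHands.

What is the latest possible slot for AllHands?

2pm

Downstream work caps AllHands at 3pm.
AllHands at 2pm is achievable: VendorCall -> 3pm, AllHands -> 2pm, Demo -> 10am, Planning -> 4pm, Hiring -> 12pm, Legal -> 11am, Retro -> 1pm.
Nothing later works — the conflict and capacity constraints rule out every slot after 2pm.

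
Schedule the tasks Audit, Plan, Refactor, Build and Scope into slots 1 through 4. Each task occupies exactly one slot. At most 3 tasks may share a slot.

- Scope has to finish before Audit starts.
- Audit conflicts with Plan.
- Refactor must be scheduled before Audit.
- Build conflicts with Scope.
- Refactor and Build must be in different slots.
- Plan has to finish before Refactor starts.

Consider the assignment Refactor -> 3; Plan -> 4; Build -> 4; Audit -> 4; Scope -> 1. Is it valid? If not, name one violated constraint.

Invalid. Audit conflicts with Plan.

Audit conflicts with Plan — violated.
Plan has to finish before Refactor starts — violated.
Scope has to finish before Audit starts — holds.
Build conflicts with Scope — holds.
Refactor and Build must be in different slots — holds.
Refactor must be scheduled before Audit — holds.
At most 3 tasks may share a slot — holds.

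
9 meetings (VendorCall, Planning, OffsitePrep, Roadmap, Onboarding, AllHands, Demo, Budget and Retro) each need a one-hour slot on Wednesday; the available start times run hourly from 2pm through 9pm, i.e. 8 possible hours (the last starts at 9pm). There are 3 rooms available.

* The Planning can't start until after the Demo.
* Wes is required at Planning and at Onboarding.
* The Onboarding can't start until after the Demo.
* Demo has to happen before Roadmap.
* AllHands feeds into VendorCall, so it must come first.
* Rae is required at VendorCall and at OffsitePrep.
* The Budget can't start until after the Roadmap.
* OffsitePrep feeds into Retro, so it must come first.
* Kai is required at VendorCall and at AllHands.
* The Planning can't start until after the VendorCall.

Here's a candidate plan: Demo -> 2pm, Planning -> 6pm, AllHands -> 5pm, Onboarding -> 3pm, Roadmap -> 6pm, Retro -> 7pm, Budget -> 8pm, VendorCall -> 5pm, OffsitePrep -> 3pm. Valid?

No — it violates: Kai is required at VendorCall and at AllHands

The Planning can't start until after the Demo — holds.
OffsitePrep feeds into Retro, so it must come first — holds.
Kai is required at VendorCall and at AllHands — violated.
The Onboarding can't start until after the Demo — holds.
The Planning can't start until after the VendorCall — holds.
Rae is required at VendorCall and at OffsitePrep — holds.
Demo has to happen before Roadmap — holds.
There are 3 rooms available — holds.
The Budget can't start until after the Roadmap — holds.
AllHands feeds into VendorCall, so it must come first — violated.
Wes is required at Planning and at Onboarding — holds.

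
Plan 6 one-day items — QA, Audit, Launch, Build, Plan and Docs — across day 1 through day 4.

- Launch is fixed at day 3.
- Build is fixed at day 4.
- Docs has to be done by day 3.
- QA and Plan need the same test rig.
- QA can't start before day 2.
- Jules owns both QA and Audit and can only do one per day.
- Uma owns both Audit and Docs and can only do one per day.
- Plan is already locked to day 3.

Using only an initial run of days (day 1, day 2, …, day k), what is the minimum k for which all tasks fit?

Build can't be placed before day 4, so the schedule must run through at least day 4.
4 works (last occupied day: day 4): for example QA=day 2, Launch=day 3, Audit=day 3, Docs=day 1, Plan=day 3, Build=day 4.

4 days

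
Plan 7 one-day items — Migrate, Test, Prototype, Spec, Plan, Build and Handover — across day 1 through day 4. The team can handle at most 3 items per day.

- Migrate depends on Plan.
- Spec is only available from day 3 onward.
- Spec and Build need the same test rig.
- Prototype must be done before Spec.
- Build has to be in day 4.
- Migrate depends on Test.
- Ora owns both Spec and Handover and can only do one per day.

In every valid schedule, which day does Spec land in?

Spec's window is day 3–day 4.
Build is fixed at day 4, and Spec can't share a day with Build.
So Spec must be day 3.

day 3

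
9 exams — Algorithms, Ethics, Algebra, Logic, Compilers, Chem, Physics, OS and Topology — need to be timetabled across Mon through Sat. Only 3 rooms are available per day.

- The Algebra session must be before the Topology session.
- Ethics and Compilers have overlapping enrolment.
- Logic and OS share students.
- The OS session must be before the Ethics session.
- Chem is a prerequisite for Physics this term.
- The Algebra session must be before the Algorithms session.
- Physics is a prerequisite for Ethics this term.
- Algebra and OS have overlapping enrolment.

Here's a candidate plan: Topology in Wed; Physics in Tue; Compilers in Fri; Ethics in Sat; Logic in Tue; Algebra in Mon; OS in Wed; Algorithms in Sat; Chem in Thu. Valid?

Invalid. Chem is a prerequisite for Physics this term.

The OS session must be before the Ethics session — holds.
Physics is a prerequisite for Ethics this term — holds.
The Algebra session must be before the Algorithms session — holds.
The Algebra session must be before the Topology session — holds.
Algebra and OS have overlapping enrolment — holds.
Only 3 rooms are available per day — holds.
Ethics and Compilers have overlapping enrolment — holds.
Logic and OS share students — holds.
Chem is a prerequisite for Physics this term — violated.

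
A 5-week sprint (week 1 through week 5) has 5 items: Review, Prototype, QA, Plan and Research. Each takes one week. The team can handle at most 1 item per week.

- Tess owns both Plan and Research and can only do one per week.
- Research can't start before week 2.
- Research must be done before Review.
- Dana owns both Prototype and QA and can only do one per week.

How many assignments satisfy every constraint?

Splitting on Review: it can be week 3 (6), week 4 (12), week 5 (18). Listing each branch's schedules as (Prototype, QA, Plan, Research) by week number:
Review=week 3: (1,4,5,2) (1,5,4,2) (4,1,5,2) (4,5,1,2) (5,1,4,2) (5,4,1,2) — 6.
Review=week 4: (1,2,5,3) (1,3,5,2) (1,5,2,3) (1,5,3,2) (2,1,5,3) (2,5,1,3) (3,1,5,2) (3,5,1,2) (5,1,2,3) (5,1,3,2) (5,2,1,3) (5,3,1,2) — 12.
Review=week 5: (1,2,3,4) (1,2,4,3) (1,3,2,4) (1,3,4,2) (1,4,2,3) (1,4,3,2) (2,1,3,4) (2,1,4,3) (2,3,1,4) (2,4,1,3) (3,1,2,4) (3,1,4,2) (3,2,1,4) (3,4,1,2) (4,1,2,3) (4,1,3,2) (4,2,1,3) (4,3,1,2) — 18.
Summing: 6 + 12 + 18 = 36.

36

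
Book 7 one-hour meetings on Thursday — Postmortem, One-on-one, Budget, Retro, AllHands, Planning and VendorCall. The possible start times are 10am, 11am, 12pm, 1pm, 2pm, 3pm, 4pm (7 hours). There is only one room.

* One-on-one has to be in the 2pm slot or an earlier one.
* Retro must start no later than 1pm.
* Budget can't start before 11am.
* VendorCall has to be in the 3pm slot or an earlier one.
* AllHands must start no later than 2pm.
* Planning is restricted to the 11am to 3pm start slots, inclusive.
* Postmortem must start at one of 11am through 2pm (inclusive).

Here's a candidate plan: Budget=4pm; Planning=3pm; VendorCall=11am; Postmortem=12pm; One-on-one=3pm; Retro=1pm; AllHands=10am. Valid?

No — it violates: One-on-one has to be in the 2pm slot or an earlier one

Retro must start no later than 1pm — holds.
VendorCall has to be in the 3pm slot or an earlier one — holds.
AllHands must start no later than 2pm — holds.
One-on-one has to be in the 2pm slot or an earlier one — violated.
There is only one room — violated.
Postmortem must start at one of 11am through 2pm (inclusive) — holds.
Budget can't start before 11am — holds.
Planning is restricted to the 11am to 3pm start slots, inclusive — holds.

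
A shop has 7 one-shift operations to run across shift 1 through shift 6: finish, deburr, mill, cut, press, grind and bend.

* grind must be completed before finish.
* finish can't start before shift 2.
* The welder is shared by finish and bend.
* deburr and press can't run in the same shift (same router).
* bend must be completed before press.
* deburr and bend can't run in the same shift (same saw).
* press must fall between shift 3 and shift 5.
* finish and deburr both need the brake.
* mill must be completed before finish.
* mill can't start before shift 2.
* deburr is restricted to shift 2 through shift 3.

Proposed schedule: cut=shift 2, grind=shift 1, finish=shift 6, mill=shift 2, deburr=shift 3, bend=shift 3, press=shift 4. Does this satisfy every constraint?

deburr is restricted to shift 2 through shift 3 — holds.
deburr and bend can't run in the same shift (same saw) — violated.
finish and deburr both need the brake — holds.
deburr and press can't run in the same shift (same router) — holds.
mill can't start before shift 2 — holds.
press must fall between shift 3 and shift 5 — holds.
The welder is shared by finish and bend — holds.
bend must be completed before press — holds.
finish can't start before shift 2 — holds.
mill must be completed before finish — holds.
grind must be completed before finish — holds.

Invalid. deburr and bend can't run in the same shift (same saw).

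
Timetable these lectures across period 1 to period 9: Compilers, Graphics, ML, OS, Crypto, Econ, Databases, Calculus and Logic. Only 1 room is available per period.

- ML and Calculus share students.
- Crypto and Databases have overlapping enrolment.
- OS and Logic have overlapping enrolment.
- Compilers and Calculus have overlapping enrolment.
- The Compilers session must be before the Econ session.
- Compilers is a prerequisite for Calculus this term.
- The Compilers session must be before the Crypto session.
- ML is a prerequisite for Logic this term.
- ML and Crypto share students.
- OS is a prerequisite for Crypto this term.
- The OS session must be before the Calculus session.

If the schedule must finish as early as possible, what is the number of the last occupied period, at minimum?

9

The precedence chain requires at least 2 distinct periods.
With at most 1 per period and 9 lectures, at least 9 periods are needed.
9 works (last occupied period: period 9): for example Compilers in period 1; Graphics in period 8; Crypto in period 3; Databases in period 9; Econ in period 6; Calculus in period 4; OS in period 2; ML in period 5; Logic in period 7.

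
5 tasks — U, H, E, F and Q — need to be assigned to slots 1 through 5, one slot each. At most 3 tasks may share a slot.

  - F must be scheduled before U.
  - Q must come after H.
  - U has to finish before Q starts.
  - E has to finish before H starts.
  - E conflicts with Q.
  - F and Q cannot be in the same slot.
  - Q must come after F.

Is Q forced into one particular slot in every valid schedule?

No

Q can be 3 (e.g. Q -> 3; F -> 1; H -> 2; U -> 2; E -> 1) or 4 (e.g. Q=4, U=2, F=1, E=1, H=2).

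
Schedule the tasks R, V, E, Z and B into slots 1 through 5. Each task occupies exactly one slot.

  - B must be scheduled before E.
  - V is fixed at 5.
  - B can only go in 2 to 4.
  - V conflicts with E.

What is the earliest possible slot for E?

Precedence pushes E to at least 3.
E at 3 is achievable: Z=1; R=1; E=3; B=2; V=5.

3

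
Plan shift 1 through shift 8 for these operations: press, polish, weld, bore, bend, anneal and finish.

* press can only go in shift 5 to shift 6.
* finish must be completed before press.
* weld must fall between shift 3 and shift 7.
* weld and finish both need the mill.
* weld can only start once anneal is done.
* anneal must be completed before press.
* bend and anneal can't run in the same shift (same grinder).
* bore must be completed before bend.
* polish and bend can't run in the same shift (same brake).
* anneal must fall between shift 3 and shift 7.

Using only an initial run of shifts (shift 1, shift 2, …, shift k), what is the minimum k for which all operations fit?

The precedence chain requires at least 2 distinct shifts.
press can't be placed before shift 5, so the schedule must run through at least shift 5.
5 works (last occupied shift: shift 5): for example anneal=shift 3; bore=shift 1; polish=shift 1; weld=shift 4; bend=shift 2; finish=shift 1; press=shift 5.

5 shifts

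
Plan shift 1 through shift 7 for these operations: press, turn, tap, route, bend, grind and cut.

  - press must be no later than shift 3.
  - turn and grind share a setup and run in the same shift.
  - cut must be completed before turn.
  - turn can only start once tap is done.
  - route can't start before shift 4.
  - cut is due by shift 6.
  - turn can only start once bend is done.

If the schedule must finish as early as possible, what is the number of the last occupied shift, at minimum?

The precedence chain requires at least 2 distinct shifts.
route can't be placed before shift 4, so the schedule must run through at least shift 4.
4 works (last occupied shift: shift 4): for example press -> shift 1; tap -> shift 1; cut -> shift 1; turn -> shift 2; bend -> shift 1; grind -> shift 2; route -> shift 4.

4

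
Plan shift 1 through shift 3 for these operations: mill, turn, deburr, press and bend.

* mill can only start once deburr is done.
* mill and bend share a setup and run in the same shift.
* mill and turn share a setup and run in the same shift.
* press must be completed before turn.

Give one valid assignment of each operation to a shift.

turn in shift 2, deburr in shift 1, mill in shift 2, bend in shift 2, press in shift 1

Checking: deburr(shift 1) before mill(shift 2); press(shift 1) before turn(shift 2); mill = bend = shift 2; mill = turn = shift 2.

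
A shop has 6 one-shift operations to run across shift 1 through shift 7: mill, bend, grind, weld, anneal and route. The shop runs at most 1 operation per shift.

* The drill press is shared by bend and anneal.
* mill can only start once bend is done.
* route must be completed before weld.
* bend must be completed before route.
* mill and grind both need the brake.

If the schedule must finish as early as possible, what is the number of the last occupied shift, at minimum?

The precedence chain requires at least 3 distinct shifts.
With at most 1 per shift and 6 operations, at least 6 shifts are needed.
6 works (last occupied shift: shift 6): for example route -> shift 2; mill -> shift 3; weld -> shift 4; anneal -> shift 6; bend -> shift 1; grind -> shift 5.

6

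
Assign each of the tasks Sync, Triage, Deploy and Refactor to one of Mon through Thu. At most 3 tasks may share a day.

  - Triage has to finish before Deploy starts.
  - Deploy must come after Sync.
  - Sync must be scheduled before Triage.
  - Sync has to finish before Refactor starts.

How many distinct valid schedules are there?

Splitting on Sync: it can be Mon (9), Tue (2). Listing each branch's schedules as (Triage, Deploy, Refactor):
Sync=Mon: (Tue,Wed,Tue) (Tue,Wed,Wed) (Tue,Wed,Thu) (Tue,Thu,Tue) (Tue,Thu,Wed) (Tue,Thu,Thu) (Wed,Thu,Tue) (Wed,Thu,Wed) (Wed,Thu,Thu) — 9.
Sync=Tue: (Wed,Thu,Wed) (Wed,Thu,Thu) — 2.
Summing: 9 + 2 = 11.

11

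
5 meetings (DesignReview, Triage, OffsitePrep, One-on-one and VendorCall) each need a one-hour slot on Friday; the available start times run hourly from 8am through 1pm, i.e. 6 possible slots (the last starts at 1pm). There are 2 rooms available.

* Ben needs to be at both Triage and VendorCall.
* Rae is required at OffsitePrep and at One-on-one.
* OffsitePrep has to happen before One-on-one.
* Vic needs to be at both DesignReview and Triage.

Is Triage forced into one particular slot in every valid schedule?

No

Triage can be 8am (e.g. VendorCall in 10am, One-on-one in 9am, Triage in 8am, DesignReview in 9am, OffsitePrep in 8am) or 9am (e.g. OffsitePrep=8am, VendorCall=10am, DesignReview=8am, Triage=9am, One-on-one=9am).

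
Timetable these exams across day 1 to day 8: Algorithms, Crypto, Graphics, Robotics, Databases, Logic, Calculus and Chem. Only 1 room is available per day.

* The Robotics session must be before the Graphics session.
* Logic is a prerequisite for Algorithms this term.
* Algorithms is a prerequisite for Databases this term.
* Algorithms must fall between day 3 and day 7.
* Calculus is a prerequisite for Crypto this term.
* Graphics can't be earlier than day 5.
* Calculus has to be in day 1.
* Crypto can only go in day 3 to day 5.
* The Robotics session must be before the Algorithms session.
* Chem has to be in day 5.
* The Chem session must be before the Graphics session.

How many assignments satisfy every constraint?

12

Splitting on Algorithms: it can be day 6 (8), day 7 (4). Listing each branch's schedules as (Crypto, Graphics, Robotics, Databases, Logic, Calculus, Chem) by day number:
Algorithms=day 6: (3,7,2,8,4,1,5) (3,7,4,8,2,1,5) (3,8,2,7,4,1,5) (3,8,4,7,2,1,5) (4,7,2,8,3,1,5) (4,7,3,8,2,1,5) (4,8,2,7,3,1,5) (4,8,3,7,2,1,5) — 8.
Algorithms=day 7: (3,6,2,8,4,1,5) (3,6,4,8,2,1,5) (4,6,2,8,3,1,5) (4,6,3,8,2,1,5) — 4.
Summing: 8 + 4 = 12.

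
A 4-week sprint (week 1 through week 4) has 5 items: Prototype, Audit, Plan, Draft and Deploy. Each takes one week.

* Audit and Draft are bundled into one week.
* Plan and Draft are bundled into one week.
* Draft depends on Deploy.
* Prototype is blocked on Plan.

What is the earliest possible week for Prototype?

Precedence pushes Prototype to at least week 3.
Prototype at week 3 is achievable: Plan -> week 2, Deploy -> week 1, Prototype -> week 3, Audit -> week 2, Draft -> week 2.

week 3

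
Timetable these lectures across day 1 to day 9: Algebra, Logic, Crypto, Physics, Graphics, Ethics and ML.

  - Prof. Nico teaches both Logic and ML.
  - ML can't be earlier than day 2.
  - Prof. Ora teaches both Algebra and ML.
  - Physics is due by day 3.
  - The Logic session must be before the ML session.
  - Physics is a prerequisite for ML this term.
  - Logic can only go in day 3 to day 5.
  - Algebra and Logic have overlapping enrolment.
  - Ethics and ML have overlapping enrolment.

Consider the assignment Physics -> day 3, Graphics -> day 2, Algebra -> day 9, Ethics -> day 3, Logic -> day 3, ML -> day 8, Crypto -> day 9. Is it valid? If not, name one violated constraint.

Logic can only go in day 3 to day 5 — holds.
Ethics and ML have overlapping enrolment — holds.
ML can't be earlier than day 2 — holds.
The Logic session must be before the ML session — holds.
Physics is a prerequisite for ML this term — holds.
Algebra and Logic have overlapping enrolment — holds.
Prof. Nico teaches both Logic and ML — holds.
Prof. Ora teaches both Algebra and ML — holds.
Physics is due by day 3 — holds.

Valid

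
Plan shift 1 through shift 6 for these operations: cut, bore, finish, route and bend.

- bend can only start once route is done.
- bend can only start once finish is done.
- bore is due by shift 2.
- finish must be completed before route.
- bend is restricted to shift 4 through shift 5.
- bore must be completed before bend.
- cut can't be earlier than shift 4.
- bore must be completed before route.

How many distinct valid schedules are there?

48

Splitting on cut: it can be shift 4 (16), shift 5 (16), shift 6 (16). Listing each branch's schedules as (bore, finish, route, bend) by shift number:
cut=shift 4: (1,1,2,4) (1,1,2,5) (1,1,3,4) (1,1,3,5) (1,1,4,5) (1,2,3,4) (1,2,3,5) (1,2,4,5) (1,3,4,5) (2,1,3,4) (2,1,3,5) (2,1,4,5) (2,2,3,4) (2,2,3,5) (2,2,4,5) (2,3,4,5) — 16.
cut=shift 5: (1,1,2,4) (1,1,2,5) (1,1,3,4) (1,1,3,5) (1,1,4,5) (1,2,3,4) (1,2,3,5) (1,2,4,5) (1,3,4,5) (2,1,3,4) (2,1,3,5) (2,1,4,5) (2,2,3,4) (2,2,3,5) (2,2,4,5) (2,3,4,5) — 16.
cut=shift 6: (1,1,2,4) (1,1,2,5) (1,1,3,4) (1,1,3,5) (1,1,4,5) (1,2,3,4) (1,2,3,5) (1,2,4,5) (1,3,4,5) (2,1,3,4) (2,1,3,5) (2,1,4,5) (2,2,3,4) (2,2,3,5) (2,2,4,5) (2,3,4,5) — 16.
Summing: 16 + 16 + 16 = 48.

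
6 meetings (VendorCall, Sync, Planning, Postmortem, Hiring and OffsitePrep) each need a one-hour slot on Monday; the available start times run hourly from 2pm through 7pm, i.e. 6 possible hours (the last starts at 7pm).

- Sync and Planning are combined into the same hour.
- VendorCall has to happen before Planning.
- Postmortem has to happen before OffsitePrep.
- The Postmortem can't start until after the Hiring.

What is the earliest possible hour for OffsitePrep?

4pm

Precedence pushes OffsitePrep to at least 4pm.
OffsitePrep at 4pm is achievable: Postmortem in 3pm; OffsitePrep in 4pm; Sync in 3pm; Planning in 3pm; VendorCall in 2pm; Hiring in 2pm.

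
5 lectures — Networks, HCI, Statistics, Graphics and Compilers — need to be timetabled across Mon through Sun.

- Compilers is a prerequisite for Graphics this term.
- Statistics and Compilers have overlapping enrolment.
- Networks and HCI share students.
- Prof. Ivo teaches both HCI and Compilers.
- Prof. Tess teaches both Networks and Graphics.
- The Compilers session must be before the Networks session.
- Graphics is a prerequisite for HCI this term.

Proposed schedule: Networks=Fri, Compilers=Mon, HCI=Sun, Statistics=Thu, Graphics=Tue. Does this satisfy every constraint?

Statistics and Compilers have overlapping enrolment — holds.
Prof. Ivo teaches both HCI and Compilers — holds.
The Compilers session must be before the Networks session — holds.
Networks and HCI share students — holds.
Prof. Tess teaches both Networks and Graphics — holds.
Compilers is a prerequisite for Graphics this term — holds.
Graphics is a prerequisite for HCI this term — holds.

Valid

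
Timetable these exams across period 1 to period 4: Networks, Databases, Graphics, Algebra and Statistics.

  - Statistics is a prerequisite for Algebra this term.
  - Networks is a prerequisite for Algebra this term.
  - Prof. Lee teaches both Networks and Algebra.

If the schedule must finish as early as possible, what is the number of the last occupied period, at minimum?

period 2

The precedence chain requires at least 2 distinct periods.
2 works (last occupied period: period 2): for example Networks=period 1, Databases=period 1, Statistics=period 1, Algebra=period 2, Graphics=period 1.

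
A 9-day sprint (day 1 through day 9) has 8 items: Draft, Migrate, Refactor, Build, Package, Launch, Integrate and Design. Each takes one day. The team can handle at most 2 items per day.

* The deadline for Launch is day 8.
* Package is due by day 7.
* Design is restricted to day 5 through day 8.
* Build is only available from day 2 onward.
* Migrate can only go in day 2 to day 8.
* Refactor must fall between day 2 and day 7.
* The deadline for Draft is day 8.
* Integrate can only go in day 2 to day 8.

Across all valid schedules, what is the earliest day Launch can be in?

day 1

Launch's own window allows nothing later than day 8.
Launch at day 1 is achievable: Draft in day 3; Integrate in day 3; Build in day 4; Launch in day 1; Package in day 1; Migrate in day 2; Refactor in day 2; Design in day 5.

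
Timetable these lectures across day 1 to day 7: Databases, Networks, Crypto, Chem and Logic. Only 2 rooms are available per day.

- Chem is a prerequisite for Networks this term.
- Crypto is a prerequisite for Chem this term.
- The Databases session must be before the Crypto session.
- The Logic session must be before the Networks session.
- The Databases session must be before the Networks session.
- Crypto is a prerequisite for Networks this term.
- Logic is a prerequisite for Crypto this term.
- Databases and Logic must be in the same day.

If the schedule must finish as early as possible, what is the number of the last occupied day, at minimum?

day 4

The precedence chain requires at least 4 distinct days.
With at most 2 per day and 5 lectures, at least 3 days are needed.
4 works (last occupied day: day 4): for example Networks -> day 4; Logic -> day 1; Databases -> day 1; Crypto -> day 2; Chem -> day 3.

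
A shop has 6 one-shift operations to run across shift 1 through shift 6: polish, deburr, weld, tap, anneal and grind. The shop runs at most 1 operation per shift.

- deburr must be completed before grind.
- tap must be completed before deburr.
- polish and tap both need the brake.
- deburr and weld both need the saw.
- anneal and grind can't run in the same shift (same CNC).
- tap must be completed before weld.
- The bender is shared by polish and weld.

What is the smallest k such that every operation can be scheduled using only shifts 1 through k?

The precedence chain requires at least 3 distinct shifts.
With at most 1 per shift and 6 operations, at least 6 shifts are needed.
6 works (last occupied shift: shift 6): for example tap=shift 1; grind=shift 4; anneal=shift 6; deburr=shift 2; weld=shift 3; polish=shift 5.

6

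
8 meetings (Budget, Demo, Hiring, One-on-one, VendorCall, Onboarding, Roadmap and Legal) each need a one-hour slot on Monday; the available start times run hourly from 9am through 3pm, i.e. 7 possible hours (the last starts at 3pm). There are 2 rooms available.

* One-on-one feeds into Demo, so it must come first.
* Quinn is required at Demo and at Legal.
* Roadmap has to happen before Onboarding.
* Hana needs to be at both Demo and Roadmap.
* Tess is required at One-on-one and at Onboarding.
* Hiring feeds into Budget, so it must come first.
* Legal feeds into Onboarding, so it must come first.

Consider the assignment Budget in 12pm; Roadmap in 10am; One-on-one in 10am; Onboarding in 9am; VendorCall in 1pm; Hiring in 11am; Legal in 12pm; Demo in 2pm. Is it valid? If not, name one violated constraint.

No — it violates: Legal feeds into Onboarding, so it must come first

Hiring feeds into Budget, so it must come first — holds.
Quinn is required at Demo and at Legal — holds.
Legal feeds into Onboarding, so it must come first — violated.
Tess is required at One-on-one and at Onboarding — holds.
There are 2 rooms available — holds.
Roadmap has to happen before Onboarding — violated.
Hana needs to be at both Demo and Roadmap — holds.
One-on-one feeds into Demo, so it must come first — holds.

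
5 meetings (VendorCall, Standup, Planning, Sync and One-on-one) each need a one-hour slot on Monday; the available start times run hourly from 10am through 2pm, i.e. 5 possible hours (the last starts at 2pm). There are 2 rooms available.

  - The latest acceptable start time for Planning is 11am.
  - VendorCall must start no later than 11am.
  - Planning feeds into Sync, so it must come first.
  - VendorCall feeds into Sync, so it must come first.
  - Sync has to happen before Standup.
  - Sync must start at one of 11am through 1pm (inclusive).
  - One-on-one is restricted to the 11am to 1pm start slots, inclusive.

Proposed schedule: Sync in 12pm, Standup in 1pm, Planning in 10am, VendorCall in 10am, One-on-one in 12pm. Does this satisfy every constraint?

Planning feeds into Sync, so it must come first — holds.
One-on-one is restricted to the 11am to 1pm start slots, inclusive — holds.
VendorCall must start no later than 11am — holds.
Sync must start at one of 11am through 1pm (inclusive) — holds.
The latest acceptable start time for Planning is 11am — holds.
There are 2 rooms available — holds.
Sync has to happen before Standup — holds.
VendorCall feeds into Sync, so it must come first — holds.

Valid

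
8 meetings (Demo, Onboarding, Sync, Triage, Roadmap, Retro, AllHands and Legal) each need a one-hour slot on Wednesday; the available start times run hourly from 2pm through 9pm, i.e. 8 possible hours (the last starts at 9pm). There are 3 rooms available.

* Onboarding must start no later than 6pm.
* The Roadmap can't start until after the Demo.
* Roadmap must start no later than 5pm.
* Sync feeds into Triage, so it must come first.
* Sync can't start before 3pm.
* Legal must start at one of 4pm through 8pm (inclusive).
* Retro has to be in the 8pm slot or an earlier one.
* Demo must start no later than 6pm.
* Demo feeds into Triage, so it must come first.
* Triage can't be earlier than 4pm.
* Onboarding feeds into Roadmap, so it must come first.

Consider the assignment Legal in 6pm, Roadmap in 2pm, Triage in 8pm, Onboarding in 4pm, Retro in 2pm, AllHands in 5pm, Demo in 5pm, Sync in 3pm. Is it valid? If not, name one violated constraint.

Demo feeds into Triage, so it must come first — holds.
Triage can't be earlier than 4pm — holds.
Retro has to be in the 8pm slot or an earlier one — holds.
The Roadmap can't start until after the Demo — violated.
Sync can't start before 3pm — holds.
Legal must start at one of 4pm through 8pm (inclusive) — holds.
Demo must start no later than 6pm — holds.
Sync feeds into Triage, so it must come first — holds.
Roadmap must start no later than 5pm — holds.
Onboarding must start no later than 6pm — holds.
There are 3 rooms available — holds.
Onboarding feeds into Roadmap, so it must come first — violated.

Invalid. The Roadmap can't start until after the Demo.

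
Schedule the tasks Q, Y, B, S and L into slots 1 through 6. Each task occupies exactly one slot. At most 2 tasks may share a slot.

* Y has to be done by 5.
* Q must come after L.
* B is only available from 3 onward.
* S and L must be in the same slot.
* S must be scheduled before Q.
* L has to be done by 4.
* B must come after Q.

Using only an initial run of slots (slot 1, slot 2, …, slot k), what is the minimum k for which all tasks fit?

3

The precedence chain requires at least 3 distinct slots.
With at most 2 per slot and 5 tasks, at least 3 slots are needed.
3 works (last occupied slot: 3): for example L=1, S=1, B=3, Q=2, Y=2.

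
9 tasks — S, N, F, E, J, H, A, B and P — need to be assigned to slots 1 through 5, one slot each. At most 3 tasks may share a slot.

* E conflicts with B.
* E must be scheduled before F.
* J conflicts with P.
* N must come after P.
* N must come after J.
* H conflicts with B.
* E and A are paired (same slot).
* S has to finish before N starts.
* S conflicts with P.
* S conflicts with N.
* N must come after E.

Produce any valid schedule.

A in 1, H in 3, B in 4, F in 2, P in 1, N in 3, S in 2, E in 1, J in 2

Checking: J(2) before N(3); P(1) before N(3); E(1) before N(3); E(1) before F(2); S(2) before N(3); J(2) != P(1); H(3) != B(4); S(2) != N(3); E(1) != B(4); S(2) != P(1); E = A = 1; max 3 per slot (cap 3).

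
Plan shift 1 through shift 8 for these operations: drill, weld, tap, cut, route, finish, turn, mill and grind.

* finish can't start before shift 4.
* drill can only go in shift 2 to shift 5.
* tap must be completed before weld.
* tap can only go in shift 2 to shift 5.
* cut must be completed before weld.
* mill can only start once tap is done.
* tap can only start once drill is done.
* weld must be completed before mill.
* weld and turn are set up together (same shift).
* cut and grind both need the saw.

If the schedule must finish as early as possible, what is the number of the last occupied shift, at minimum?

The precedence chain requires at least 4 distinct shifts.
Propagating the time windows through the other constraints, mill can't land before shift 5, so the schedule must run through at least shift 5.
5 works (last occupied shift: shift 5): for example mill=shift 5; tap=shift 3; finish=shift 4; grind=shift 2; drill=shift 2; weld=shift 4; route=shift 1; cut=shift 1; turn=shift 4.

5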